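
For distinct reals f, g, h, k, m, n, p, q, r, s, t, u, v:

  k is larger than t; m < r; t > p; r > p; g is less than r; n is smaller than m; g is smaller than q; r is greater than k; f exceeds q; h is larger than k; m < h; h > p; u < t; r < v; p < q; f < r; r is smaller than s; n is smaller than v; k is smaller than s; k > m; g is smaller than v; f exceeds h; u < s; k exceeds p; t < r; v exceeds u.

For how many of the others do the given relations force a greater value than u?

7

The elements the relations force above u are t, k, h, f, r, s, v — no chain reaches any other.
That is 7.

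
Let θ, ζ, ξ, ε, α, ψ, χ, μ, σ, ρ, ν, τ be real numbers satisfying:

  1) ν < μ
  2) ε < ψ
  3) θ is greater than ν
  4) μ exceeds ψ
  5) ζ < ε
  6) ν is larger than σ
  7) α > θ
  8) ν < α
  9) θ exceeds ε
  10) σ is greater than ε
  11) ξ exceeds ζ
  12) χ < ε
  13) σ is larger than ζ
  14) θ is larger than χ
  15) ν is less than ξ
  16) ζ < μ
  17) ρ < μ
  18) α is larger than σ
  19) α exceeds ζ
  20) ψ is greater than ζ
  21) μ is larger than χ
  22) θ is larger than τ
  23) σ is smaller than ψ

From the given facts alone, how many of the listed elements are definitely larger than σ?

From σ the given relations immediately reach ν, ψ, α.
From those, θ, ξ, μ — 6 in total.
Nothing else is reachable above σ; 6 in all.

6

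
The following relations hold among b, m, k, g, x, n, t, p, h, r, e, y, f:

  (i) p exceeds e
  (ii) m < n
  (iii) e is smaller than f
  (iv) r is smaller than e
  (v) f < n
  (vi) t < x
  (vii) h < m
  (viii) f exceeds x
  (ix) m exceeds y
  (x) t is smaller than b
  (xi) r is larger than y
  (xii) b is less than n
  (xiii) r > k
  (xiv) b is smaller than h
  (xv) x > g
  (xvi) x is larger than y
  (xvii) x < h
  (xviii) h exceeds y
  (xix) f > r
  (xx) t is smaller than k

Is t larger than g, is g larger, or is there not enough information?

undetermined

Following every chain through g: above g we get x, h, m, f, n.
t is not reached, and no chain runs the other way from t to g.
So the given relations leave the order of g and t undetermined.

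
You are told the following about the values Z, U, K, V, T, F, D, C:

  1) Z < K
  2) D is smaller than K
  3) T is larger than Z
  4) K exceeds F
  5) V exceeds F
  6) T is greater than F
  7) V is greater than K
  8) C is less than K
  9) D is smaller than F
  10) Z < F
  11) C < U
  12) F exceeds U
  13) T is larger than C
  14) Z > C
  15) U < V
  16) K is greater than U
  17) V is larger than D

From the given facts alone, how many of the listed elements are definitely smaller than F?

4

The elements the relations force below F are D, C, U, Z — no chain reaches any other.
That is 4.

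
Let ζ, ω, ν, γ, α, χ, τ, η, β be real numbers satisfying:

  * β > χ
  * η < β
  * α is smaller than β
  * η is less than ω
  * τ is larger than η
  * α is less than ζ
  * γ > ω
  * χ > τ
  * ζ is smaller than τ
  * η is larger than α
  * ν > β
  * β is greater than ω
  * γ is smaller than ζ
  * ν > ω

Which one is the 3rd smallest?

The consecutive relations fix a unique order: α < η < ω < γ < ζ < τ < χ < β < ν.
Counting 3 from the smallest end gives ω.

ω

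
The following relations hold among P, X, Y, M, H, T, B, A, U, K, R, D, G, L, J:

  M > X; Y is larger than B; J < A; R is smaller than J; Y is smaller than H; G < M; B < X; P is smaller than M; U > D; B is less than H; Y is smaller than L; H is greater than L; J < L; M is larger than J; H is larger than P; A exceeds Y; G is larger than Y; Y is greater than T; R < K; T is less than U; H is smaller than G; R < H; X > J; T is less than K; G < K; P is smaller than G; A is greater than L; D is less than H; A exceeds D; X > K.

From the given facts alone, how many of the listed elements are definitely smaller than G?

The elements the relations force below G are R, P, D, T, B, Y, J, L, H — no chain reaches any other.
That is 9.

9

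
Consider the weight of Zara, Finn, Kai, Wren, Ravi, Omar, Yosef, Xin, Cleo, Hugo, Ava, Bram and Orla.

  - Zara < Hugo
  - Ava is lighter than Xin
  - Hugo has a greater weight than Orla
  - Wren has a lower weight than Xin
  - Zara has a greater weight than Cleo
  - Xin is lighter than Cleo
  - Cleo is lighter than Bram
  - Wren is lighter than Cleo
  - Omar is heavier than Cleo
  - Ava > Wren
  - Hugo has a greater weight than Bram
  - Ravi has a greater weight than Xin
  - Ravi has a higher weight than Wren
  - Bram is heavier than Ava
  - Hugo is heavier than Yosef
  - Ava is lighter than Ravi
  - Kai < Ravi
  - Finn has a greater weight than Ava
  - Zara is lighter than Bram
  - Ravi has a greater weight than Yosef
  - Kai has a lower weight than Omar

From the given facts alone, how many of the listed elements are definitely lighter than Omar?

5

Directly below Omar: Kai, Cleo.
One step further: Wren, Xin (4 so far).
One step further: Ava (5 so far).
No other element is forced below Omar by the given relations, so the count is 5.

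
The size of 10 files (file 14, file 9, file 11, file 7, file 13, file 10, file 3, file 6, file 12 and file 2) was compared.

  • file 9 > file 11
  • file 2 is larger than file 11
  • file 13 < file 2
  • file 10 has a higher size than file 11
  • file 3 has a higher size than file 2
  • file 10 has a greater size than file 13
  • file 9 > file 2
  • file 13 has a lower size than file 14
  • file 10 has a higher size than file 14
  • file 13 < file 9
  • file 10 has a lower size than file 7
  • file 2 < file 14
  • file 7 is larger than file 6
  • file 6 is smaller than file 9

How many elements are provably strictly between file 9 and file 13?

The relations place file 13 below file 9. An element lies strictly between them when it is forced above file 13 and also forced below file 9.
Above file 13: {file 2, file 3, file 14, file 10, file 7}. Below file 9: {file 11, file 2, file 6}.
Intersection: {file 2} — 1.

1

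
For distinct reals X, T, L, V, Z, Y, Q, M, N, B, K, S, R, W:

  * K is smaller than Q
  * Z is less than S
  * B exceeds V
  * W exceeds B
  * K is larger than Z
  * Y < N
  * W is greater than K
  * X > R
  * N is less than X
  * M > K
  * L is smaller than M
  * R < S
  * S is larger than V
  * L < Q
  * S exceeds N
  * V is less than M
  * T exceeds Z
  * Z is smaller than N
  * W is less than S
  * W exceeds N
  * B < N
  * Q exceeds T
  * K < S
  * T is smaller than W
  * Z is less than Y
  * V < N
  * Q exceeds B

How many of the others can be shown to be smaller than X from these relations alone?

6

The elements the relations force below X are V, Z, R, Y, B, N — no chain reaches any other.
That is 6.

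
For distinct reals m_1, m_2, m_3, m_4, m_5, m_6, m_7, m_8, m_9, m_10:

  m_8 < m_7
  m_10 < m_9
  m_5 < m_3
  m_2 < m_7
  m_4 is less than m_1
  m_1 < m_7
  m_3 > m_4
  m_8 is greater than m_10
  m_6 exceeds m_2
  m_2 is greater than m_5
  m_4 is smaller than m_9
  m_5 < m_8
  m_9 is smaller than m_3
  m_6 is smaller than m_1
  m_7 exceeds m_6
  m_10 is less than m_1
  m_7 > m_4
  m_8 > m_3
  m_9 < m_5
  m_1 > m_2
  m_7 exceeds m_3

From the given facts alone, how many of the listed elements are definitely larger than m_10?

8

Directly above m_10: m_9, m_1, m_8.
One step further: m_5, m_3, m_7 (6 so far).
One step further: m_2 (7 so far).
One step further: m_6 (8 so far).
Nothing else is reachable above m_10; 8 in all.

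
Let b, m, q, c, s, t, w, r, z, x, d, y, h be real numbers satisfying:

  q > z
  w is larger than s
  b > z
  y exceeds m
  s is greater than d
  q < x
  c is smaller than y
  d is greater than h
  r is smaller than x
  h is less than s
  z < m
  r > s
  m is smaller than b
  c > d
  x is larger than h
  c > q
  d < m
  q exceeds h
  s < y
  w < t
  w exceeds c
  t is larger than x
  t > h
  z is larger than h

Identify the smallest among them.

h

Chaining upward from h: directly above it, d, z, s, q, x, t; then m, b, r, c, y, w.
That covers every other element, and nothing is given below h, so h is the smallest.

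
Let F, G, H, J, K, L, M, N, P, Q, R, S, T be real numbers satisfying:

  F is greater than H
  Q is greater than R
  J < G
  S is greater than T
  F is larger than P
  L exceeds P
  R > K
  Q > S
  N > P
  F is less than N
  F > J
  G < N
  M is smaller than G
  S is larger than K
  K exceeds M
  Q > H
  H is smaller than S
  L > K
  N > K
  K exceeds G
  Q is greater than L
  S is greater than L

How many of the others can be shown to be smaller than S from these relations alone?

8

From S the given relations immediately reach H, T, K, L.
From those, M, P, G — 7 in total.
From those, J — 8 in total.
No other element is forced below S by the given relations, so the count is 8.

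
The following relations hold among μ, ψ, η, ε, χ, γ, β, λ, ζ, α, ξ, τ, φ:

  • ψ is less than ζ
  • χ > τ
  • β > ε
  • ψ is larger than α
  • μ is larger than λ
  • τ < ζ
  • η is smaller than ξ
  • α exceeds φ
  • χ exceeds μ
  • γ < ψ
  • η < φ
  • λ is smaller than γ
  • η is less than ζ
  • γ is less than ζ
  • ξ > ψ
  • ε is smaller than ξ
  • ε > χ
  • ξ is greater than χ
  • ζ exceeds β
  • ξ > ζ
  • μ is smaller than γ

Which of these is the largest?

ξ

η is not greatest since η < ζ; λ is not greatest since λ < μ; μ is not greatest since μ < γ; τ is not greatest since τ < χ; φ is not greatest since φ < α; γ is not greatest since γ < ψ; α is not greatest since α < ψ; χ is not greatest since χ < ξ; ε is not greatest since ε < ξ; ψ is not greatest since ψ < ζ; β is not greatest since β < ζ; ζ is not greatest since ζ < ξ.
Only ξ has nothing above it, so ξ is the largest.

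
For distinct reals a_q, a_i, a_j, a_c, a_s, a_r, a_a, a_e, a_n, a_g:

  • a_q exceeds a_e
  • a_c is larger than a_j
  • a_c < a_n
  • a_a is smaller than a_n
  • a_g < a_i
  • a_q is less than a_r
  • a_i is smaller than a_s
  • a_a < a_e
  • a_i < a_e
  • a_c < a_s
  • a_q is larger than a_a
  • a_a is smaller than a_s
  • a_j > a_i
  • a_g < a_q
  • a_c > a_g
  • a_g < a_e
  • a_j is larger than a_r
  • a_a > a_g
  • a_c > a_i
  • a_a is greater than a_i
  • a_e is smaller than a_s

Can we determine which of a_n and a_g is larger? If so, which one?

Chaining the given relations: a_g < a_i < a_a < a_e < a_q < a_r < a_j < a_c < a_n.
So a_n is larger.

a_n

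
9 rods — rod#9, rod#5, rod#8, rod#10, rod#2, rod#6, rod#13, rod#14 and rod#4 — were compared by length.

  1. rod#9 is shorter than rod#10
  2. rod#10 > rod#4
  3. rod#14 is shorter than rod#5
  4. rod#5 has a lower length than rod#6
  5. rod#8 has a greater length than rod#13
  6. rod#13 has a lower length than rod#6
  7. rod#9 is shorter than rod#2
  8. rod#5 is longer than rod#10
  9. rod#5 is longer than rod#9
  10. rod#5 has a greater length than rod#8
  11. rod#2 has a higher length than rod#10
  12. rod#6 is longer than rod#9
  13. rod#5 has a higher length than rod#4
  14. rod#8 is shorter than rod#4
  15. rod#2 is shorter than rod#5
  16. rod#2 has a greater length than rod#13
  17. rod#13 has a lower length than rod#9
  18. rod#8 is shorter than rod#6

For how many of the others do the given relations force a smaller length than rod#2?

5

Directly below rod#2: rod#13, rod#9, rod#10.
One step further: rod#4 (4 so far).
One step further: rod#8 (5 so far).
No other element is forced below rod#2 by the given relations, so the count is 5.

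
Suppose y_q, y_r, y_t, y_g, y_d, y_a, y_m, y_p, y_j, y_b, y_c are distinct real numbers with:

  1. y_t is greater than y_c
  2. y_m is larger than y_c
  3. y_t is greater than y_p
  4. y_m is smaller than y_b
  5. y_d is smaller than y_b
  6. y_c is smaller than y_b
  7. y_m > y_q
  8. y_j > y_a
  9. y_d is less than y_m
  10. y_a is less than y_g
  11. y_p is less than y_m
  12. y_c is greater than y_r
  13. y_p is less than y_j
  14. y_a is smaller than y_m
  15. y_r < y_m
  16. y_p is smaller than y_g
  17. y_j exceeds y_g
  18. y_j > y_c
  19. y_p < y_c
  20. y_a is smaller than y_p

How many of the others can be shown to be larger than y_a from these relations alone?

The elements the relations force above y_a are y_p, y_c, y_t, y_m, y_g, y_j, y_b — no chain reaches any other.
That is 7.

7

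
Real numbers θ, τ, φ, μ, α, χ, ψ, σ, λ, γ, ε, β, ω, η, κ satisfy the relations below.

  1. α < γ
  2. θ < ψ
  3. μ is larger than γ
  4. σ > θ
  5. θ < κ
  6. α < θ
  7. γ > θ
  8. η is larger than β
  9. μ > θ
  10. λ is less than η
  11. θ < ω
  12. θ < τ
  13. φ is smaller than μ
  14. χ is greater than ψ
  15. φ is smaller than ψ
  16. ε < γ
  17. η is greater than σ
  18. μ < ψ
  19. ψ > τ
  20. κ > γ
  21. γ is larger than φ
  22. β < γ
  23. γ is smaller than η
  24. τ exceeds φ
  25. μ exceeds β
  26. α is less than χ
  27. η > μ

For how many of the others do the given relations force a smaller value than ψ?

8

Directly below ψ: θ, φ, μ, τ.
One step further: α, β, γ (7 so far).
One step further: ε (8 so far).
Nothing else is reachable below ψ; 8 in all.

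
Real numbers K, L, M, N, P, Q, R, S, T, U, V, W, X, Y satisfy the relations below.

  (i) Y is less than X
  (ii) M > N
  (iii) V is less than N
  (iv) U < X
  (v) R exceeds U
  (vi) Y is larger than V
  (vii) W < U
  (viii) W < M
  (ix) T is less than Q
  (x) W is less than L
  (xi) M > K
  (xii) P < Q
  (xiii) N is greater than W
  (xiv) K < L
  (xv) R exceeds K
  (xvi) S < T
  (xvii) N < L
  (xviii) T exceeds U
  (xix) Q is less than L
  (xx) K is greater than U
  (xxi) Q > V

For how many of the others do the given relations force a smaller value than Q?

Directly below Q: V, P, T.
One step further: S, U (5 so far).
One step further: W (6 so far).
Nothing else is reachable below Q; 6 in all.

6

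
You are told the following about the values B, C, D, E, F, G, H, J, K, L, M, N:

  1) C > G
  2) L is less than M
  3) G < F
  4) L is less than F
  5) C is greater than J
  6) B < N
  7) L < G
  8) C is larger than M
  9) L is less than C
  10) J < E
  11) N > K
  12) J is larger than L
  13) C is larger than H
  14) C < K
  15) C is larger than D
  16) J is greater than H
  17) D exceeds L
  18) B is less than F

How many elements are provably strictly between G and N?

2

The relations place G below N. An element lies strictly between them when it is forced above G and also forced below N.
Above G: {C, K, F}. Below N: {L, D, B, H, J, M, C, K}.
Intersection: {C, K} — 2.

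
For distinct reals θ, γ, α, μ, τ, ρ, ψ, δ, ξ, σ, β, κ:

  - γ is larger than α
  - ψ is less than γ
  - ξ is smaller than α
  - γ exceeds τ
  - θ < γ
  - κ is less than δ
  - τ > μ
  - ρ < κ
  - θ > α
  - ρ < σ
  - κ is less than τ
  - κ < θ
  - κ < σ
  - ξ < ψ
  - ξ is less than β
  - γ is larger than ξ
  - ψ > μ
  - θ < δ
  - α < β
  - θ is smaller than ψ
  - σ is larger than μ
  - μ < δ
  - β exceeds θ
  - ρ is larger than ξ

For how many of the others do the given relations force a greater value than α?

5

From α the given relations immediately reach θ, β, γ.
From those, δ, ψ — 5 in total.
Nothing else is reachable above α; 5 in all.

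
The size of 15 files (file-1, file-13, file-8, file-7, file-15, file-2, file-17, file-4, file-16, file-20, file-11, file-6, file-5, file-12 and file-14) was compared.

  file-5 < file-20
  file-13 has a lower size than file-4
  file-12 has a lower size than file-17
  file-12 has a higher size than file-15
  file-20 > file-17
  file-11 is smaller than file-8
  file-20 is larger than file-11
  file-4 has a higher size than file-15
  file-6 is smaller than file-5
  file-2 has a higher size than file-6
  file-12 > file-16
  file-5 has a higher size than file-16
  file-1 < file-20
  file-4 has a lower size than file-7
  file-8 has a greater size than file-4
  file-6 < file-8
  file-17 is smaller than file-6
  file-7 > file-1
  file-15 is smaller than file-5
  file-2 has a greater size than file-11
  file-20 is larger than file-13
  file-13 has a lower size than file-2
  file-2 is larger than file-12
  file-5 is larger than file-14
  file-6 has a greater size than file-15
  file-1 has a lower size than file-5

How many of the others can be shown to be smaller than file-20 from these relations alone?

The elements the relations force below file-20 are file-16, file-15, file-11, file-13, file-12, file-14, file-1, file-17, file-6, file-5 — no chain reaches any other.
That is 10.

10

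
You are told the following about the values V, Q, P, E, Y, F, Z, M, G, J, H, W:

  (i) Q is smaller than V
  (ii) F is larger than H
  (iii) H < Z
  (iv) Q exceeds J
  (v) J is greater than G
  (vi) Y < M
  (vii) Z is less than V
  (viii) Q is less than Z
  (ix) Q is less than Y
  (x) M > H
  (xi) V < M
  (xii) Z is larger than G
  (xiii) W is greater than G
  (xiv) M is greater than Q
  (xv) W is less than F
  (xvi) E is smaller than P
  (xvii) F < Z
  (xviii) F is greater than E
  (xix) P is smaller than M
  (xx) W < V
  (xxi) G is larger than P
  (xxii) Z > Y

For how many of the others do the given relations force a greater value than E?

10

The elements the relations force above E are P, G, J, W, Q, Y, F, Z, V, M — no chain reaches any other.
That is 10.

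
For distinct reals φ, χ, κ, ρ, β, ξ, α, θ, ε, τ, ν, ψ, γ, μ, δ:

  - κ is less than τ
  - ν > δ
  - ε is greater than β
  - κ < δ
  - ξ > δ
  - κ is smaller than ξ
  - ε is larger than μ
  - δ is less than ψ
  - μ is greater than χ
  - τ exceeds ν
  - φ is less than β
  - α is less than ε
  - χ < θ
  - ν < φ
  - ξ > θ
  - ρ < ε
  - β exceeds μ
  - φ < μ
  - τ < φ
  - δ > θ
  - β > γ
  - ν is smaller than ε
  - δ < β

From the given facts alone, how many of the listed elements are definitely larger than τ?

4

From τ the given relations immediately reach φ.
From those, μ, β — 3 in total.
From those, ε — 4 in total.
Nothing else is reachable above τ; 4 in all.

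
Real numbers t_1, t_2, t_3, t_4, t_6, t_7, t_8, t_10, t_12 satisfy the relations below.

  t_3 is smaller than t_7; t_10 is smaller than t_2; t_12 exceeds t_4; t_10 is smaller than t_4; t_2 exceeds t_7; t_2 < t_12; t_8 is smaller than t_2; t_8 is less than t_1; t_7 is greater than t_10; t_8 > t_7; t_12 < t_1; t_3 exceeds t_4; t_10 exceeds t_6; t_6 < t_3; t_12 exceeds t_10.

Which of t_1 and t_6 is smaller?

t_6 < t_10 and t_10 < t_4 give t_6 < t_4.
With t_4 < t_3: t_6 < t_10 < t_4 < t_3.
Then t_3 < t_7 extends the chain to t_7.
With t_7 < t_8: t_6 < t_10 < t_4 < t_3 < t_7 < t_8.
With t_8 < t_2: t_6 < t_10 < t_4 < t_3 < t_7 < t_8 < t_2.
With t_2 < t_12: t_6 < t_10 < t_4 < t_3 < t_7 < t_8 < t_2 < t_12.
Then t_12 < t_1 extends the chain to t_1.
So t_6 < t_1; t_6 is the smaller of the two.

t_6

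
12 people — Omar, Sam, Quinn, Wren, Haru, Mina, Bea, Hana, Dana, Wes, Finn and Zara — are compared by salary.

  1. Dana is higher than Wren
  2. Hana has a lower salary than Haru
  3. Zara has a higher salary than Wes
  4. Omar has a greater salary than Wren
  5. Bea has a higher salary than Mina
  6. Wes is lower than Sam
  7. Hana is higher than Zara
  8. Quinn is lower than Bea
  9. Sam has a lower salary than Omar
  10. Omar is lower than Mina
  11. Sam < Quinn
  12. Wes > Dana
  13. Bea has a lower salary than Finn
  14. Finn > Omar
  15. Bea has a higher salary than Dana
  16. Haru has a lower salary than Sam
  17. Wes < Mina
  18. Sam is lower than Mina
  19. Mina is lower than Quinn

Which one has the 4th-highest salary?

Mina

Piecing the relations together gives one ordering: Wren < Dana < Wes < Zara < Hana < Haru < Sam < Omar < Mina < Quinn < Bea < Finn.
Counting 4 from the largest end gives Mina.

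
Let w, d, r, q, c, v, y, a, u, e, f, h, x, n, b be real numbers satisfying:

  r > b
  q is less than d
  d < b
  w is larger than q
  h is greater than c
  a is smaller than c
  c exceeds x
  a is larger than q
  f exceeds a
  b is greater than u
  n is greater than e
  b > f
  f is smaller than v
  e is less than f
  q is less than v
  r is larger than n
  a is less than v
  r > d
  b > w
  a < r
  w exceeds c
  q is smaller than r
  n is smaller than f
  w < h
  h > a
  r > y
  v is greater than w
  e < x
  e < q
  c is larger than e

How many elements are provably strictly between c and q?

1

The relations place q below c. An element lies strictly between them when it is forced above q and also forced below c.
Above q: {a, f, d, w, v, b, r, h}. Below c: {e, x, a}.
Intersection: {a} — 1.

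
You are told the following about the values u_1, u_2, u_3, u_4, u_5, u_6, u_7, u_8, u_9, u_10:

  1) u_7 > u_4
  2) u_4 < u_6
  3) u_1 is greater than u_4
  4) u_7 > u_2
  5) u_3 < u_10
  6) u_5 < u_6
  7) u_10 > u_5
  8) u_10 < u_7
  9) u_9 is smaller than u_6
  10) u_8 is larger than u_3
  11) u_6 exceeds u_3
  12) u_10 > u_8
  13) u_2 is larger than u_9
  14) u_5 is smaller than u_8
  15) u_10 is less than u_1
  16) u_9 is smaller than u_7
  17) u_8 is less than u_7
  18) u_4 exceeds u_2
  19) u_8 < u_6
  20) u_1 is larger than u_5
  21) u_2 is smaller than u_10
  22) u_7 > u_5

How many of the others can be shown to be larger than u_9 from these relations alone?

6

The elements the relations force above u_9 are u_2, u_4, u_10, u_7, u_1, u_6 — no chain reaches any other.
That is 6.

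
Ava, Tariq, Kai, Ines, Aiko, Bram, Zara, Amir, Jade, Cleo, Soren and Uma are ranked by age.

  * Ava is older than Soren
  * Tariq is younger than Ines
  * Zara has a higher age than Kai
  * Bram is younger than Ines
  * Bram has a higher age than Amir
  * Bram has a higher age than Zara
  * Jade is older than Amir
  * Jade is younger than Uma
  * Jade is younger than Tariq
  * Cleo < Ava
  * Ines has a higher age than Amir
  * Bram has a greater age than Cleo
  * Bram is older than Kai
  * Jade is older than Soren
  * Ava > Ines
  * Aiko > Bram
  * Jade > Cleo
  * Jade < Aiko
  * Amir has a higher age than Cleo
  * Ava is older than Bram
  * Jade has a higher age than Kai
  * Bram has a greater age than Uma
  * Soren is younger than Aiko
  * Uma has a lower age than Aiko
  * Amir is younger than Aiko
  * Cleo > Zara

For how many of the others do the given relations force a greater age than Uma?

Directly above Uma: Bram, Aiko.
One step further: Ines, Ava (4 so far).
Nothing else is reachable above Uma; 4 in all.

4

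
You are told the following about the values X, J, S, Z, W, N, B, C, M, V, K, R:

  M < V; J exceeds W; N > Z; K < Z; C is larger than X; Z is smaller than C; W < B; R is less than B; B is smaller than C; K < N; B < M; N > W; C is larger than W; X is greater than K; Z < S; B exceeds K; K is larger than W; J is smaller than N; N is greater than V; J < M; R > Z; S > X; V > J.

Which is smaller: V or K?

K

K < Z and Z < R give K < R.
With R < B: K < Z < R < B.
With B < M: K < Z < R < B < M.
With M < V: K < Z < R < B < M < V.
So K < V; K is the smaller of the two.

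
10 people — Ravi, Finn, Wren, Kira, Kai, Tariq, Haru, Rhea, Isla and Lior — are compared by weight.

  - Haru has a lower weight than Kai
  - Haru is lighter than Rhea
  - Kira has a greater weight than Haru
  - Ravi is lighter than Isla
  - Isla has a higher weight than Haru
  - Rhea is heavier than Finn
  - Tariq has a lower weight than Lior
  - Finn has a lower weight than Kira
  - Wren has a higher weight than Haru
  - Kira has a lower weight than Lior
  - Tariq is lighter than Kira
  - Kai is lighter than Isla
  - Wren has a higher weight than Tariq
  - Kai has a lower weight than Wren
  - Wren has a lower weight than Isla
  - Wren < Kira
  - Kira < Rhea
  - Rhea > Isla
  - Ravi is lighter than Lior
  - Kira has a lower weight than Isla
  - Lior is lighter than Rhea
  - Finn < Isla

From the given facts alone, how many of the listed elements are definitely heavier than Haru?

The elements the relations force above Haru are Kai, Wren, Kira, Isla, Lior, Rhea — no chain reaches any other.
That is 6.

6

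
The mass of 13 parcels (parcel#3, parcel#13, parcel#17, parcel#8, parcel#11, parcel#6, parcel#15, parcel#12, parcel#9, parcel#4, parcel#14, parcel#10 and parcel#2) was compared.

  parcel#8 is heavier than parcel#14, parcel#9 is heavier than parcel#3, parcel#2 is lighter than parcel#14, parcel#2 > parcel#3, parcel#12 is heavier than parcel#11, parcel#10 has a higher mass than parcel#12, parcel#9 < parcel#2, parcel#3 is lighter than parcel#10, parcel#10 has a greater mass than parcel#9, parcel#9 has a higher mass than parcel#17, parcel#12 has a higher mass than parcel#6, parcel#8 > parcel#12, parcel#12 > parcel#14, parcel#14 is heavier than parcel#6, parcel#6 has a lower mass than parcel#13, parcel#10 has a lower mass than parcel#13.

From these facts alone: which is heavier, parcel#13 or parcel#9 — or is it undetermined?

parcel#13

Following the relations from parcel#9: parcel#9 < parcel#2 < parcel#14 < parcel#12 < parcel#10 < parcel#13.
So parcel#13 is heavier.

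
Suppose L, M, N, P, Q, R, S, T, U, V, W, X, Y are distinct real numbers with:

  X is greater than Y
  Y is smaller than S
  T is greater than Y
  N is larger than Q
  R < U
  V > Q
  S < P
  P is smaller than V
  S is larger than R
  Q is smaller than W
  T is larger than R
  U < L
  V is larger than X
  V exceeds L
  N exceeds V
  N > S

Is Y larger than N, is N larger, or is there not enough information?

Link the given pairs in sequence: Y < S; S < P; P < V; V < N.
Chaining these gives Y < S < P < V < N.
So N is larger.

N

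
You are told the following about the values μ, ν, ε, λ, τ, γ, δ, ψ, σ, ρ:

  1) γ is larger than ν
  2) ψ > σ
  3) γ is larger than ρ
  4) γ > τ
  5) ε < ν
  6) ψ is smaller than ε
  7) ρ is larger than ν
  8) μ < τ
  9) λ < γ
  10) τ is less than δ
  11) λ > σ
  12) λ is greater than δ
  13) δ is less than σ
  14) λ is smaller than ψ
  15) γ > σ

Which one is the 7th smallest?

The consecutive relations fix a unique order: μ < τ < δ < σ < λ < ψ < ε < ν < ρ < γ.
The 7th smallest is ε.

ε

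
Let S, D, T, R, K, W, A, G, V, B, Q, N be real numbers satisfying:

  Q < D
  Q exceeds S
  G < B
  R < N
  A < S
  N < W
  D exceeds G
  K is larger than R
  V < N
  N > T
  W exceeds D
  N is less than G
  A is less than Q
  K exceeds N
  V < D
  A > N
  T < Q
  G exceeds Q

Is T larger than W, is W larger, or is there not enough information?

W

T < N and N < A give T < A.
With A < Q: T < N < A < Q.
Then Q < G extends the chain to G.
With G < D: T < N < A < Q < G < D.
With D < W: T < N < A < Q < G < D < W.
So W is larger.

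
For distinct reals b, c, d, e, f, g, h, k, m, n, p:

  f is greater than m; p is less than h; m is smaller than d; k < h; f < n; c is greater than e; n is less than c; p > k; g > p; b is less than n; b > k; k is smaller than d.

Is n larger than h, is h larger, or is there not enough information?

undetermined

Following every chain through h: below h we get k, p.
n is not reached, and no chain runs the other way from n to h.
So the given relations leave the order of h and n undetermined.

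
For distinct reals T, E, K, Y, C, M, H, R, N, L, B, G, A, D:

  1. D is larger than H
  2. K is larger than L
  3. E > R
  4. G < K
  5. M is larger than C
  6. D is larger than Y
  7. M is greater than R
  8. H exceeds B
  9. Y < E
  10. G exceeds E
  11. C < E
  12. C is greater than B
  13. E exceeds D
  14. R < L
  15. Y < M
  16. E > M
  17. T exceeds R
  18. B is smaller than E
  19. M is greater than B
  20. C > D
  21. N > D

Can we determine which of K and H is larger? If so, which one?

Chaining the given relations: H < D < C < M < E < G < K.
So K is larger.

K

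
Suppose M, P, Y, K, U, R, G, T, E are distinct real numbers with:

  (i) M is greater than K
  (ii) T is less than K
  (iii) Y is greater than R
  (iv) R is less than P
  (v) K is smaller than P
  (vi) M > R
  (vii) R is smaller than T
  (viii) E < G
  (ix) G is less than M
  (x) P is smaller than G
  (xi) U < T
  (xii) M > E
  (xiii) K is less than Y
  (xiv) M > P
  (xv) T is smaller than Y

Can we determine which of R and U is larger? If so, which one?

undetermined

Following every chain through U: above U we get T, K, P, Y, G, M.
R is not reached, and no chain runs the other way from R to U.
So the given relations leave the order of U and R undetermined.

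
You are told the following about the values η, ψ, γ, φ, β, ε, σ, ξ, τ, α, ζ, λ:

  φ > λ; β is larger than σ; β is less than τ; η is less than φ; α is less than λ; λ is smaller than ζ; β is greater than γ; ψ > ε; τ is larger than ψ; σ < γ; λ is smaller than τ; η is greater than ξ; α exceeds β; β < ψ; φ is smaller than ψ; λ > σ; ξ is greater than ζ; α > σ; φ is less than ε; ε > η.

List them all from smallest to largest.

σ < γ < β < α < λ < ζ < ξ < η < φ < ε < ψ < τ

Each adjacent pair is fixed by a given relation: σ < γ; γ < β; β < α; α < λ; λ < ζ; ζ < ξ; ξ < η; η < φ; φ < ε; ε < ψ; ψ < τ. Chaining them end to end gives the full order.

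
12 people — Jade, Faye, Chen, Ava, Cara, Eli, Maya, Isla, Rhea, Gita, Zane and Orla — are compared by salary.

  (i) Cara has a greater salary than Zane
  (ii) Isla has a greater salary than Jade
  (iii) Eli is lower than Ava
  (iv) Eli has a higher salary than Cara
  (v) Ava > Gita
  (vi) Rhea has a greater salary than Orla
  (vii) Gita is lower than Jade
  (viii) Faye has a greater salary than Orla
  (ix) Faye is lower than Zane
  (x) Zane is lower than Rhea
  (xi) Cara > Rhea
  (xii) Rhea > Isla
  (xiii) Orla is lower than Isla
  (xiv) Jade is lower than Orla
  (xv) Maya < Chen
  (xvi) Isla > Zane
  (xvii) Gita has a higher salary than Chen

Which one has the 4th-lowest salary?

Piecing the relations together gives one ordering: Maya < Chen < Gita < Jade < Orla < Faye < Zane < Isla < Rhea < Cara < Eli < Ava.
The 4th smallest is Jade.

Jade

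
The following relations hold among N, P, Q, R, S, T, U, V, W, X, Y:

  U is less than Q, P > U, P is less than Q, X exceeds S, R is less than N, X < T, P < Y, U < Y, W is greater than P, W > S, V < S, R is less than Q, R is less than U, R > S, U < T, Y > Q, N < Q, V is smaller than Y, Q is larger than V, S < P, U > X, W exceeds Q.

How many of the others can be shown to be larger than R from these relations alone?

7

The elements the relations force above R are U, N, P, Q, Y, W, T — no chain reaches any other.
That is 7.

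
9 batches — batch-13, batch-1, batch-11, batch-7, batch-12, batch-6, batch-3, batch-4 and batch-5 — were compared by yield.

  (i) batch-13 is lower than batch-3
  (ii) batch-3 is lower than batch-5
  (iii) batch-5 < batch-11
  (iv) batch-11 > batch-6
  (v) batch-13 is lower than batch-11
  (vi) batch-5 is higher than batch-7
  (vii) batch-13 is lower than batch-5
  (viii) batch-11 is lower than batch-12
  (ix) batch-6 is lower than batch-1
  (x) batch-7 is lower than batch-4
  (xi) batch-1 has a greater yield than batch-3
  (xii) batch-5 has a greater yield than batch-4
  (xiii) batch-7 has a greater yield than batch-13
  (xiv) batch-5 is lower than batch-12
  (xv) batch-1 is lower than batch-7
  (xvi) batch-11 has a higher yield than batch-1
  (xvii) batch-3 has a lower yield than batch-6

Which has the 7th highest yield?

batch-6

Piecing the relations together gives one ordering: batch-13 < batch-3 < batch-6 < batch-1 < batch-7 < batch-4 < batch-5 < batch-11 < batch-12.
Counting 7 from the largest end gives batch-6.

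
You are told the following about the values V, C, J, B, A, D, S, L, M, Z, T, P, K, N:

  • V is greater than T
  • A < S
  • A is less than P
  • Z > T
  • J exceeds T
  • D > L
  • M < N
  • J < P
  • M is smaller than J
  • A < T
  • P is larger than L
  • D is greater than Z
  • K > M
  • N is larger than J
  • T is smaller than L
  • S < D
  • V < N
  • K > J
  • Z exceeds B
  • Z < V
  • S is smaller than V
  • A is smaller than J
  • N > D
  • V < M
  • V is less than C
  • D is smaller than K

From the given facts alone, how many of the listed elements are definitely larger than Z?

8

The elements the relations force above Z are V, M, D, C, J, N, P, K — no chain reaches any other.
That is 8.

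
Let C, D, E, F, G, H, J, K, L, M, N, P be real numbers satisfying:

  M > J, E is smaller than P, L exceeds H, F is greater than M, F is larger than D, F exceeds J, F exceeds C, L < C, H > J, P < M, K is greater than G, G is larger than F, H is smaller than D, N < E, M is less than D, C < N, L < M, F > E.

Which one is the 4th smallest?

C

The consecutive relations fix a unique order: J < H < L < C < N < E < P < M < D < F < G < K.
Counting 4 from the smallest end gives C.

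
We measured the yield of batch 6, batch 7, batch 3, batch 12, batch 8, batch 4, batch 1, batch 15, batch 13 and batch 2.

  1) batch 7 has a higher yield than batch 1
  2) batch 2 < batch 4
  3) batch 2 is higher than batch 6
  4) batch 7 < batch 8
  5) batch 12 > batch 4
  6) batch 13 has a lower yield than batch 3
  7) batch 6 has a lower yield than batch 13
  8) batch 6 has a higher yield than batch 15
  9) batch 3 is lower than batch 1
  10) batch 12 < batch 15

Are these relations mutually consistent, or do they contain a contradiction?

inconsistent

We have batch 6 < batch 2 stated directly, yet also batch 2 < batch 4 < batch 12 < batch 15 < batch 6 by chaining the others — so batch 2 < batch 6. Contradiction.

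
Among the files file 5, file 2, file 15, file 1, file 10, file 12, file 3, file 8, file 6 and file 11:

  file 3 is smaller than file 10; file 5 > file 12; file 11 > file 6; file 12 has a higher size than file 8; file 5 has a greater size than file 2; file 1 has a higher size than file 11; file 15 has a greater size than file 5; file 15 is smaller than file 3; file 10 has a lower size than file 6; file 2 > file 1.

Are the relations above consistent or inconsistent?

Chaining the given relations yields file 5 < file 15 < file 3 < file 10 < file 6 < file 11 < file 1 < file 2, so file 5 < file 2. But one relation states file 2 < file 5. These cannot both hold.

inconsistent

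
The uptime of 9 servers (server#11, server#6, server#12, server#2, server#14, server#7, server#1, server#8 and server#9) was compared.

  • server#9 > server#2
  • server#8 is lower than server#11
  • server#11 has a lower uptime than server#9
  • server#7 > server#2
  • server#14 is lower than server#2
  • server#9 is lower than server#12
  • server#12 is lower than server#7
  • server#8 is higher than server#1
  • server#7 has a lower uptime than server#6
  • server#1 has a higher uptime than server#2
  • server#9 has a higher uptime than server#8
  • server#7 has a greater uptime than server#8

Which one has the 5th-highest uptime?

Chaining the given pairs: server#14 < server#2 < server#1 < server#8 < server#11 < server#9 < server#12 < server#7 < server#6.
Counting 5 from the largest end gives server#11.

server#11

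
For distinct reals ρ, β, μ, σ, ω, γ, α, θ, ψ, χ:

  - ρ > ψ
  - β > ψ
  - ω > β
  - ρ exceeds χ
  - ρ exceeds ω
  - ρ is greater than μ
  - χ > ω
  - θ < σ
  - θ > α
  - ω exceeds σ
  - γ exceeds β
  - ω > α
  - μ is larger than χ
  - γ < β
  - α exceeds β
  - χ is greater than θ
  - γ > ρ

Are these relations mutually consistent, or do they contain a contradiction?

We have γ < β stated directly, yet also β < α < θ < σ < ω < χ < μ < ρ < γ by chaining the others — so β < γ. Contradiction.

inconsistent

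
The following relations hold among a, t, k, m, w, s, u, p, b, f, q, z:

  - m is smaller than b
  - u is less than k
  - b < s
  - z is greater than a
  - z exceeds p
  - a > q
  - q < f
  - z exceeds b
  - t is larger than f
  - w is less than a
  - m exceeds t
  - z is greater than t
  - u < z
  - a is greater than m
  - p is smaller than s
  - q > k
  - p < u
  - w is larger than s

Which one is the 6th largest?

m

The consecutive relations fix a unique order: p < u < k < q < f < t < m < b < s < w < a < z.
Counting 6 from the largest end gives m.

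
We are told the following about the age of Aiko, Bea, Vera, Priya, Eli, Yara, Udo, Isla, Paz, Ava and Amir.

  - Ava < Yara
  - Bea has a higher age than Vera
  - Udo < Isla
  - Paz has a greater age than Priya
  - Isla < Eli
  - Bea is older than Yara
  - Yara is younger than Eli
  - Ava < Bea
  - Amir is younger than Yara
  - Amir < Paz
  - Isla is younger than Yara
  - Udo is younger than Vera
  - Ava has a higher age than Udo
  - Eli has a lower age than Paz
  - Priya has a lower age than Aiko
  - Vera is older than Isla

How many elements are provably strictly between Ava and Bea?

1

Chaining upward from Ava reaches: Yara, Eli, Paz.
Chaining downward from Bea reaches: Udo, Amir, Isla, Vera, Yara.
Strictly between Ava and Bea are those in both lists: Yara — 1 element.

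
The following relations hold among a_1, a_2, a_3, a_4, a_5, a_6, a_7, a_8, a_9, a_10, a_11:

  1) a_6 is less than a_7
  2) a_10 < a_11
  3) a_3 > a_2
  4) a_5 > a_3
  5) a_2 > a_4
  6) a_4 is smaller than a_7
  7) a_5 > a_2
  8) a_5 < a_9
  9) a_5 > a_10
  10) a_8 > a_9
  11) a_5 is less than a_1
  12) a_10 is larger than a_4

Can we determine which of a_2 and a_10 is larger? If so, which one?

undetermined

Following every chain through a_10: above a_10 we get a_5, a_11, a_1, a_9, a_8; below a_10 we get a_4.
a_2 is not reached, and no chain runs the other way from a_2 to a_10.
So the given relations leave the order of a_10 and a_2 undetermined.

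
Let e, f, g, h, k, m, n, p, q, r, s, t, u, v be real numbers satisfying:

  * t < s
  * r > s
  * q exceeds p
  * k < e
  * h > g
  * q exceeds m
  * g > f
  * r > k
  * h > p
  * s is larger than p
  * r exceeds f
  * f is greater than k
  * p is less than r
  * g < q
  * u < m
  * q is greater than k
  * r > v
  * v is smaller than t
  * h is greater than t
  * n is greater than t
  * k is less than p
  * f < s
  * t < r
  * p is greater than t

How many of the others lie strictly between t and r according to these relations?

The relations place t below r. An element lies strictly between them when it is forced above t and also forced below r.
Above t: {p, s, n, h, q}. Below r: {v, k, p, f, s}.
Intersection: {p, s} — 2.

2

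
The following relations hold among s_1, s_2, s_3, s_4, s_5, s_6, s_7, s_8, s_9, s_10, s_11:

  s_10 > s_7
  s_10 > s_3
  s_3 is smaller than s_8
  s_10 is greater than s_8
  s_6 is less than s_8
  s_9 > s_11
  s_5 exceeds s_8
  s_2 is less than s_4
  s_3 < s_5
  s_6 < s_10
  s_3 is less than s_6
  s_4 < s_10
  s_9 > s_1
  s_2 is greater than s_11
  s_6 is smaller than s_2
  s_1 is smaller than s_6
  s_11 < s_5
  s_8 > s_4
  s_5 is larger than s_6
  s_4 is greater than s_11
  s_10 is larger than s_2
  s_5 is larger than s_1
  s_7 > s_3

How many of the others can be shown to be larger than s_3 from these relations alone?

From s_3 the given relations immediately reach s_7, s_6, s_8, s_10, s_5.
From those, s_2 — 6 in total.
From those, s_4 — 7 in total.
Nothing else is reachable above s_3; 7 in all.

7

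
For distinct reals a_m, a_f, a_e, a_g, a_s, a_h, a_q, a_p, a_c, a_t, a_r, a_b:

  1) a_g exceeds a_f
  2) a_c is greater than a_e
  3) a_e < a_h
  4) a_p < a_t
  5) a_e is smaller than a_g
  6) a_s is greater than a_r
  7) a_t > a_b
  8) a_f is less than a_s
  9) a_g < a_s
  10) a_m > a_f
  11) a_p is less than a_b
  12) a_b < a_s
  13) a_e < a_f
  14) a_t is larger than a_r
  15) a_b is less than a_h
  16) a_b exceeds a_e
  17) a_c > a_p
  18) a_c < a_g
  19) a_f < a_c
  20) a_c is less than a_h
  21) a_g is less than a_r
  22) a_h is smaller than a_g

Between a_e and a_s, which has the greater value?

a_e < a_f < a_c < a_h < a_g < a_r < a_s, by transitivity through a_f, a_c, a_h, a_g, a_r.
So a_e < a_s; a_s is the larger of the two.

a_s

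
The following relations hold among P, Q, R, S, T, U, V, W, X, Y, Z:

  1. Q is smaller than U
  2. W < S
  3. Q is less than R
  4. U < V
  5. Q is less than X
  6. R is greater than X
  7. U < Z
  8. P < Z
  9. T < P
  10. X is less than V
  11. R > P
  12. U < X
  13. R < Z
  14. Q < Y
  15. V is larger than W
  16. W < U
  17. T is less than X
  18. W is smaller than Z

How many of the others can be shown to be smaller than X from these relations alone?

Directly below X: Q, T, U.
One step further: W (4 so far).
No other element is forced below X by the given relations, so the count is 4.

4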